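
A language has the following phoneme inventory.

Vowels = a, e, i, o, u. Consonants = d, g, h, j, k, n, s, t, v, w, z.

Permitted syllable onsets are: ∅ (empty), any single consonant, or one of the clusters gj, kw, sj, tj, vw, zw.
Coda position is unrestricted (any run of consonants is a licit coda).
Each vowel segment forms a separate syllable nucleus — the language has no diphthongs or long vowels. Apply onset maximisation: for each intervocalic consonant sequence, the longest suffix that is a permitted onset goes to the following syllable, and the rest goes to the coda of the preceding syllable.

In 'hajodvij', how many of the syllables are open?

1

Vowels present: a, o, i; each is a nucleus, giving 3 syllables.
Between /a/ (V1) and /o/ (V2): /j/ is a single consonant, so it becomes the next onset.
Between /o/ (V2) and /i/ (V3): /dv/ splits as /d/ + /v/ (/v/ is the longest suffix that is a licit onset).
Result: ha.jod.vij.
Classifying each syllable: /ha/ (open), /jod/ (closed), /vij/ (closed).
Open syllables: 1.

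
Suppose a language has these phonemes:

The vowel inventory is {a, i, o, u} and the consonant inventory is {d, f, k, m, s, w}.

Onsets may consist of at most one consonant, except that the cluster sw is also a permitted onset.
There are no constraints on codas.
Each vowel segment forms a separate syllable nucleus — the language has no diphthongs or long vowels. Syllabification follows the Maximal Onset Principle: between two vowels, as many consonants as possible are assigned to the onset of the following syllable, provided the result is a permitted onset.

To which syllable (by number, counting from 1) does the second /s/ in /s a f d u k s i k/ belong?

3

Vowels present: a, u, i; each is a nucleus, giving 3 syllables.
/a…u/ gap (V1→V2): /fd/ splits as /f/ + /d/ (/d/ is the longest suffix that is a licit onset).
/u…i/ gap (V2→V3): cluster /ks/ — the longest permitted-onset suffix is /s/; onset = /s/, preceding coda = /k/.
Result: saf.duk.sik.
The second /s/ is in the onset of syllable 3 (/sik/).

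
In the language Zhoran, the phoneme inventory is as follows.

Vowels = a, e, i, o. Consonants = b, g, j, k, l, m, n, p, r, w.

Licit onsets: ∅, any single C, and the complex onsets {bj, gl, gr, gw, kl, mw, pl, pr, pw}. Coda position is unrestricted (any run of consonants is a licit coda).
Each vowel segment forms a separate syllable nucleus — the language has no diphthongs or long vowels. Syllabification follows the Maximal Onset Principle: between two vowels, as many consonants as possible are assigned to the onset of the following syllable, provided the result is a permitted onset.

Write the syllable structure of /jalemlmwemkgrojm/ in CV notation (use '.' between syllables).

The vowels are a, e, e, o — 4 nuclei, so 4 syllables.
Between /a/ (V1) and /e/ (V2): /l/ → onset of the next syllable (single consonants are always licit onsets).
Between /e/ (V2) and /e/ (V3): /mlmw/ — longest licit onset from the right is /mw/, leaving /ml/ as coda.
Between /e/ (V3) and /o/ (V4): /mkgr/ — longest licit onset from the right is /gr/, leaving /mk/ as coda.
Result: ja.leml.mwemk.grojm.
Mapping each syllable to C/V: /ja/ → CV, /leml/ → CVCC, /mwemk/ → CCVCC, /grojm/ → CCVCC.

CV.CVCC.CCVCC.CCVCC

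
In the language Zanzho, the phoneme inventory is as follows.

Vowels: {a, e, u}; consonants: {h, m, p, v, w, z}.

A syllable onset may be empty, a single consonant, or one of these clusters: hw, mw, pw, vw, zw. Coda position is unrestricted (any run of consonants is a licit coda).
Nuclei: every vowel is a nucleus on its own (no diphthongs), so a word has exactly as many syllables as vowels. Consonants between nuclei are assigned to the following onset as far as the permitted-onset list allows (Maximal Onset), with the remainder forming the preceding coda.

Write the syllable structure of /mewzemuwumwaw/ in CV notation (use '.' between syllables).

CVC.CV.CV.CV.CCVC

The vowels are e, e, u, u, a — 5 nuclei, so 5 syllables.
σ1/σ2 boundary: cluster /wz/ — the longest permitted-onset suffix is /z/; onset = /z/, preceding coda = /w/.
σ2/σ3 boundary: /m/ is a single consonant, so it becomes the next onset.
σ3/σ4 boundary: just /w/ — single C goes to the following onset.
σ4/σ5 boundary: /mw/ — entire cluster is a permitted onset → onset /mw/, coda ∅.
Putting it together: mew.ze.mu.wu.mwaw.
Mapping each syllable to C/V: /mew/ → CVC, /ze/ → CV, /mu/ → CV, /wu/ → CV, /mwaw/ → CCVC.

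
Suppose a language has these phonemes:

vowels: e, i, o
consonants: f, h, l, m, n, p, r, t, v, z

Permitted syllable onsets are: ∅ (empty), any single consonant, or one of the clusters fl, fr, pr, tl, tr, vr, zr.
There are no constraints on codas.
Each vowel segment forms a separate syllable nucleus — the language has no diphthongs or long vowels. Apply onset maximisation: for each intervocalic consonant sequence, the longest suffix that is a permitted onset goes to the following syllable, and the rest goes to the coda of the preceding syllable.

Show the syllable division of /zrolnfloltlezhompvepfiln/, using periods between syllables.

Vowels present: o, o, e, o, e, i; each is a nucleus, giving 6 syllables.
V1 /o/ – V2 /o/: cluster /lnfl/ — the longest permitted-onset suffix is /fl/; onset = /fl/, preceding coda = /ln/.
V2 /o/ – V3 /e/: /ltl/; trying suffixes from longest down, /tl/ is the first permitted one, so coda /l/ | onset /tl/.
V3 /e/ – V4 /o/: cluster /zh/ — the longest permitted-onset suffix is /h/; onset = /h/, preceding coda = /z/.
V4 /o/ – V5 /e/: /mpv/; trying suffixes from longest down, /v/ is the first permitted one, so coda /mp/ | onset /v/.
V5 /e/ – V6 /i/: /pf/ — longest licit onset from the right is /f/, leaving /p/ as coda.

zroln.flol.tlez.homp.vep.filn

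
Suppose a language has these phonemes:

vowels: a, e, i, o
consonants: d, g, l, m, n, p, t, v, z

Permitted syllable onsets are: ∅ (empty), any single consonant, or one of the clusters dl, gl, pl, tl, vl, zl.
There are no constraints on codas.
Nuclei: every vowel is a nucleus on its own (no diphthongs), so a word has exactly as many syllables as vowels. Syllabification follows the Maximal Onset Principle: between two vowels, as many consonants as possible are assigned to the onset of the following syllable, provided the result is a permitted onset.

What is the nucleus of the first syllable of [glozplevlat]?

The vowels are o, e, a — 3 nuclei, so 3 syllables.
The first nucleus (vowel 1 from the left) is /o/.

o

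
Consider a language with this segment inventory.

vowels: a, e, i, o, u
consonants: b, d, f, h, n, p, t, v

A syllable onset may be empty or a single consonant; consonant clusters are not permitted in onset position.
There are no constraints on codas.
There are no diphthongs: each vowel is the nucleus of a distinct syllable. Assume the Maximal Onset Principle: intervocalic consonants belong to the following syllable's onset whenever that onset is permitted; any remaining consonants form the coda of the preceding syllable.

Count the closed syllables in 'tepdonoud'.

Vowels present: e, o, o, u; each is a nucleus, giving 4 syllables.
Between /e/ (V1) and /o/ (V2): cluster /pd/ — the longest permitted-onset suffix is /d/; onset = /d/, preceding coda = /p/.
Between /o/ (V2) and /o/ (V3): /n/ is a single consonant, so it becomes the next onset.
Between /o/ (V3) and /u/ (V4): hiatus — the boundary sits between the two vowels.
Result: tep.do.no.ud.
Classifying each syllable: /tep/ (closed), /do/ (open), /no/ (open), /ud/ (closed).
Closed syllables: 2.

2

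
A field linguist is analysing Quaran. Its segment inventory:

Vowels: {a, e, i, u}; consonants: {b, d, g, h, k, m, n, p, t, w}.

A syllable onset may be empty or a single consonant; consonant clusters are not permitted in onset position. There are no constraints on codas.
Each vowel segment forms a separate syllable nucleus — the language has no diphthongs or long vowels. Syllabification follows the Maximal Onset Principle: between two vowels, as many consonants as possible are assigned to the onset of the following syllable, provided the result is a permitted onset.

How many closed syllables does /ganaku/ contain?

Nuclei (vowels): a, a, u → 3 syllables.
Between /a/ (V1) and /a/ (V2): /n/ → onset of the next syllable (single consonants are always licit onsets).
Between /a/ (V2) and /u/ (V3): just /k/ — single C goes to the following onset.
So the parse is ga.na.ku.
Classifying each syllable: /ga/ (open), /na/ (open), /ku/ (open).
Closed syllables: 0.

0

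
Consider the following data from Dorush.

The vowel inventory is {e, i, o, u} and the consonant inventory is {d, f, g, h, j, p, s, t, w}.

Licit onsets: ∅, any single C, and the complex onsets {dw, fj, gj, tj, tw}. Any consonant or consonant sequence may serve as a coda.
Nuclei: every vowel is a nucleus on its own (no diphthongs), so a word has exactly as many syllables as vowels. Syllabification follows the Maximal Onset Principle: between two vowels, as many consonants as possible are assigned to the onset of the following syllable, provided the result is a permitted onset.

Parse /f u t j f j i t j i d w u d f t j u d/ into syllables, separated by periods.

futj.fji.tji.dwudf.tjud

Nuclei (vowels): u, i, i, u, u → 5 syllables.
Between /u/ (V1) and /i/ (V2): /tjfj/ splits as /tj/ + /fj/ (/fj/ is the longest suffix that is a licit onset).
Between /i/ (V2) and /i/ (V3): /tj/ — entire cluster is a permitted onset → onset /tj/, coda ∅.
Between /i/ (V3) and /u/ (V4): /dw/ — entire cluster is a permitted onset → onset /dw/, coda ∅.
Between /u/ (V4) and /u/ (V5): /dftj/ — longest licit onset from the right is /tj/, leaving /df/ as coda.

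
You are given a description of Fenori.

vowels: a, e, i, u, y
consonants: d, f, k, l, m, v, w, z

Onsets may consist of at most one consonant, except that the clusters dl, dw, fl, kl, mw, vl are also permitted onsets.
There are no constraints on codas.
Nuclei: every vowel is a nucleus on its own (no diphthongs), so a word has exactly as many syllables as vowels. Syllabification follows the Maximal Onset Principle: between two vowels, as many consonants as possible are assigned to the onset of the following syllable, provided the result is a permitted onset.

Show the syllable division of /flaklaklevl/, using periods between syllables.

fla.kla.klevl

Vowels present: a, a, e; each is a nucleus, giving 3 syllables.
σ1/σ2 boundary: /kl/ is a licit onset in full, so it all attaches to the next syllable.
σ2/σ3 boundary: /kl/ is a licit onset in full, so it all attaches to the next syllable.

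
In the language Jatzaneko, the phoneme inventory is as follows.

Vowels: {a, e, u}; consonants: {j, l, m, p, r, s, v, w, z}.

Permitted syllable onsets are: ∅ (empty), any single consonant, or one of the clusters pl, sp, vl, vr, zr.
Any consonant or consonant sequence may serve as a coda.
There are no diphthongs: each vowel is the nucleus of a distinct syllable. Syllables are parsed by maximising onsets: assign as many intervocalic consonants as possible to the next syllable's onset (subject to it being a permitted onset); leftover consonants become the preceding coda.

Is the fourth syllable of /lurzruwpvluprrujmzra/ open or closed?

closed

The vowels are u, u, u, u, a — 5 nuclei, so 5 syllables.
Between /u/ (V1) and /u/ (V2): /rzr/ — longest licit onset from the right is /zr/, leaving /r/ as coda.
Between /u/ (V2) and /u/ (V3): /wpvl/; trying suffixes from longest down, /vl/ is the first permitted one, so coda /wp/ | onset /vl/.
Between /u/ (V3) and /u/ (V4): /prr/; trying suffixes from longest down, /r/ is the first permitted one, so coda /pr/ | onset /r/.
Between /u/ (V4) and /a/ (V5): /jmzr/; trying suffixes from longest down, /zr/ is the first permitted one, so coda /jm/ | onset /zr/.
Result: lur.zruwp.vlupr.rujm.zra.
Syllable 4 is /rujm/ with coda /jm/, so it is closed.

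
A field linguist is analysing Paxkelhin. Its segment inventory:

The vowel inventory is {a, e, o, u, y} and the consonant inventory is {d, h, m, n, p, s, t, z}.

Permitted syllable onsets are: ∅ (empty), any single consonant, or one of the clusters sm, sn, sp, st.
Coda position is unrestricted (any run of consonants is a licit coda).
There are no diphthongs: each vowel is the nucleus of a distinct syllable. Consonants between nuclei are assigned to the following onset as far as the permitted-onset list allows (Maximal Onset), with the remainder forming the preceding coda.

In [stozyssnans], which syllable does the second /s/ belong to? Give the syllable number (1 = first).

Nuclei (vowels): o, y, a → 3 syllables.
Between /o/ (V1) and /y/ (V2): just /z/ — single C goes to the following onset.
Between /y/ (V2) and /a/ (V3): cluster /ssn/ — the longest permitted-onset suffix is /sn/; onset = /sn/, preceding coda = /s/.
So the parse is sto.zys.snans.
The second /s/ is in the coda of syllable 2 (/zys/).

2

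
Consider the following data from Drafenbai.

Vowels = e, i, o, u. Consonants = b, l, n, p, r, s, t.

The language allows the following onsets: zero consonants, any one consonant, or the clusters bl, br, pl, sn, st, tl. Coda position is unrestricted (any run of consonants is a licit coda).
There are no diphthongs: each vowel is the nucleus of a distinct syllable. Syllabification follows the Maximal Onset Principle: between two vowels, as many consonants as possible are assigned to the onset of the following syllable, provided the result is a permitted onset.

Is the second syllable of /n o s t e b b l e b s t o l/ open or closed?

Vowels present: o, e, e, o; each is a nucleus, giving 4 syllables.
Between /o/ (V1) and /e/ (V2): cluster /st/ — /st/ is itself a permitted onset, so the whole cluster goes right; preceding coda = ∅.
Between /e/ (V2) and /e/ (V3): /bbl/ — longest licit onset from the right is /bl/, leaving /b/ as coda.
Between /e/ (V3) and /o/ (V4): /bst/ — longest licit onset from the right is /st/, leaving /b/ as coda.
Result: no.steb.bleb.stol.
Syllable 2 is /steb/ with coda /b/, so it is closed.

closed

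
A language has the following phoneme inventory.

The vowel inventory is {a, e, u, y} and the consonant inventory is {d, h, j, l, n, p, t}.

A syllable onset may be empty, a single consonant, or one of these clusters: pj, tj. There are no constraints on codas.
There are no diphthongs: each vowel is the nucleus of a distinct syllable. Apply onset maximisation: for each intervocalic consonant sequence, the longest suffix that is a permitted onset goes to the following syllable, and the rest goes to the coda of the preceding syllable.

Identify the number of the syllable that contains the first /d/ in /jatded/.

Nuclei (vowels): a, e → 2 syllables.
Between /a/ (V1) and /e/ (V2): /td/; trying suffixes from longest down, /d/ is the first permitted one, so coda /t/ | onset /d/.
Result: jat.ded.
The first /d/ is in the onset of syllable 2 (/ded/).

2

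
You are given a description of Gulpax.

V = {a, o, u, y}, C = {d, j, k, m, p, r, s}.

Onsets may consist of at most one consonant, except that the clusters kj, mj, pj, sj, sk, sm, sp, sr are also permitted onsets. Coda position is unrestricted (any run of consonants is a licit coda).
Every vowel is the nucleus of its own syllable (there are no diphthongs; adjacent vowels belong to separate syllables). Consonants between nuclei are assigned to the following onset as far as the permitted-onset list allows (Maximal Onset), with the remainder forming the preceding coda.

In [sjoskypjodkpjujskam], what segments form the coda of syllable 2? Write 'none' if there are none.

none

The vowels are o, y, o, u, a — 5 nuclei, so 5 syllables.
σ1/σ2 boundary: /sk/ is a licit onset in full, so it all attaches to the next syllable.
σ2/σ3 boundary: cluster /pj/ — /pj/ is itself a permitted onset, so the whole cluster goes right; preceding coda = ∅.
σ3/σ4 boundary: /dkpj/; trying suffixes from longest down, /pj/ is the first permitted one, so coda /dk/ | onset /pj/.
σ4/σ5 boundary: /jsk/ — longest licit onset from the right is /sk/, leaving /j/ as coda.
So the parse is sjo.sky.pjodk.pjuj.skam.
Syllable 2 is /sky/: onset /sk/, nucleus /y/, coda ∅.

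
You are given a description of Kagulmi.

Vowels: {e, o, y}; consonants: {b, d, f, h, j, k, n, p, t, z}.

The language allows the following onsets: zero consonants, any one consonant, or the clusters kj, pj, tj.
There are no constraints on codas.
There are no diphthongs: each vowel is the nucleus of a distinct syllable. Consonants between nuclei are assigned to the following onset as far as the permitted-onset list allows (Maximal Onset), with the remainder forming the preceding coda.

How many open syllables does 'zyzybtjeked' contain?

2

Vowels present: y, y, e, e; each is a nucleus, giving 4 syllables.
Between /y/ (V1) and /y/ (V2): /z/ is a single consonant, so it becomes the next onset.
Between /y/ (V2) and /e/ (V3): /btj/ splits as /b/ + /tj/ (/tj/ is the longest suffix that is a licit onset).
Between /e/ (V3) and /e/ (V4): just /k/ — single C goes to the following onset.
Putting it together: zy.zyb.tje.ked.
Classifying each syllable: /zy/ (open), /zyb/ (closed), /tje/ (open), /ked/ (closed).
Open syllables: 2.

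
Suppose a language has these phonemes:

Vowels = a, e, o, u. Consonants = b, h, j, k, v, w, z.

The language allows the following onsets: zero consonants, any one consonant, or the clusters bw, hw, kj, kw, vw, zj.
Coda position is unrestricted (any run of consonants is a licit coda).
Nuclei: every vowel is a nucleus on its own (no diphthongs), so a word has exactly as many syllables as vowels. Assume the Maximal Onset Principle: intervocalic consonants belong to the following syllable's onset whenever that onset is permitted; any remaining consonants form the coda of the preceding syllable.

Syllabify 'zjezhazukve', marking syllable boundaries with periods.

zjez.ha.zuk.ve

Nuclei (vowels): e, a, u, e → 4 syllables.
Between /e/ (V1) and /a/ (V2): /zh/; trying suffixes from longest down, /h/ is the first permitted one, so coda /z/ | onset /h/.
Between /a/ (V2) and /u/ (V3): /z/ is a single consonant, so it becomes the next onset.
Between /u/ (V3) and /e/ (V4): /kv/; trying suffixes from longest down, /v/ is the first permitted one, so coda /k/ | onset /v/.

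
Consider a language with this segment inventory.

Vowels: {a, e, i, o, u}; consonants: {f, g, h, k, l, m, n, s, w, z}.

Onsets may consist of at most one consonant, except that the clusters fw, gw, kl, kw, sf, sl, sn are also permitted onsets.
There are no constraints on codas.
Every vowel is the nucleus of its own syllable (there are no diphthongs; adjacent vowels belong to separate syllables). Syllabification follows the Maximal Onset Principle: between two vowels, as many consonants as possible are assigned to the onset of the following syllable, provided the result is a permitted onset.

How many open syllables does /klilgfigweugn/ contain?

2

Nuclei (vowels): i, i, e, u → 4 syllables.
V1 /i/ – V2 /i/: /lgf/ splits as /lg/ + /f/ (/f/ is the longest suffix that is a licit onset).
V2 /i/ – V3 /e/: cluster /gw/ — /gw/ is itself a permitted onset, so the whole cluster goes right; preceding coda = ∅.
V3 /e/ – V4 /u/: nothing intervenes; syllable break is V.V.
Result: klilg.fi.gwe.ugn.
Classifying each syllable: /klilg/ (closed), /fi/ (open), /gwe/ (open), /ugn/ (closed).
Open syllables: 2.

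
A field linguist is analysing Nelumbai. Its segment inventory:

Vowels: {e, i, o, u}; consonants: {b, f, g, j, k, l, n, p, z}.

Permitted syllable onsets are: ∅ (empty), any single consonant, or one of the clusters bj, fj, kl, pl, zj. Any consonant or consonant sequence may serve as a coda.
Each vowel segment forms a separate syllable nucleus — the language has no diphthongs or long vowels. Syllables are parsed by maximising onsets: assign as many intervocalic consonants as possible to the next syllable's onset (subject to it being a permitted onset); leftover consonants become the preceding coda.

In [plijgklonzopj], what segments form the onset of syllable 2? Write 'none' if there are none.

kl

The vowels are i, o, o — 3 nuclei, so 3 syllables.
/i…o/ gap (V1→V2): /jgkl/ splits as /jg/ + /kl/ (/kl/ is the longest suffix that is a licit onset).
/o…o/ gap (V2→V3): /nz/ splits as /n/ + /z/ (/z/ is the longest suffix that is a licit onset).
Syllabification: plijg.klon.zopj.
Syllable 2 is /klon/: onset /kl/, nucleus /o/, coda /n/.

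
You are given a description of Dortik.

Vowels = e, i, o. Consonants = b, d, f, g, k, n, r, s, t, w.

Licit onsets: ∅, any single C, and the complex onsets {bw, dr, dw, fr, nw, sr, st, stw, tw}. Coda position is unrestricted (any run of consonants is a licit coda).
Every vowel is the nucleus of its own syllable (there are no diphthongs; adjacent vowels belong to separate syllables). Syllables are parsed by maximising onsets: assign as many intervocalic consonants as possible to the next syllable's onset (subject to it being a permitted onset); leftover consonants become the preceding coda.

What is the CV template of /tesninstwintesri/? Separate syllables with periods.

CVC.CVC.CCCVC.CV.CCV

Nuclei (vowels): e, i, i, e, i → 5 syllables.
σ1/σ2 boundary: cluster /sn/ — the longest permitted-onset suffix is /n/; onset = /n/, preceding coda = /s/.
σ2/σ3 boundary: /nstw/; trying suffixes from longest down, /stw/ is the first permitted one, so coda /n/ | onset /stw/.
σ3/σ4 boundary: /nt/; trying suffixes from longest down, /t/ is the first permitted one, so coda /n/ | onset /t/.
σ4/σ5 boundary: cluster /sr/ — /sr/ is itself a permitted onset, so the whole cluster goes right; preceding coda = ∅.
Syllabification: tes.nin.stwin.te.sri.
Mapping each syllable to C/V: /tes/ → CVC, /nin/ → CVC, /stwin/ → CCCVC, /te/ → CV, /sri/ → CCV.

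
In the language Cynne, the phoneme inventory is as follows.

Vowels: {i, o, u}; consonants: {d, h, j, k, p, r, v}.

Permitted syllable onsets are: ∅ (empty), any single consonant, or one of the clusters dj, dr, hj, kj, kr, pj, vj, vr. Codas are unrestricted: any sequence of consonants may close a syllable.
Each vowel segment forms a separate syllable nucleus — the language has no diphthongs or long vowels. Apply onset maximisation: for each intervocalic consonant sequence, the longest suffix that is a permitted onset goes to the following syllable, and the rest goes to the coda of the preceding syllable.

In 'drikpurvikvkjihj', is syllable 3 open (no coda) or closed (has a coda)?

closed

Vowels present: i, u, i, i; each is a nucleus, giving 4 syllables.
V1 /i/ – V2 /u/: /kp/ splits as /k/ + /p/ (/p/ is the longest suffix that is a licit onset).
V2 /u/ – V3 /i/: /rv/ splits as /r/ + /v/ (/v/ is the longest suffix that is a licit onset).
V3 /i/ – V4 /i/: cluster /kvkj/ — the longest permitted-onset suffix is /kj/; onset = /kj/, preceding coda = /kv/.
Putting it together: drik.pur.vikv.kjihj.
Syllable 3 is /vikv/ with coda /kv/, so it is closed.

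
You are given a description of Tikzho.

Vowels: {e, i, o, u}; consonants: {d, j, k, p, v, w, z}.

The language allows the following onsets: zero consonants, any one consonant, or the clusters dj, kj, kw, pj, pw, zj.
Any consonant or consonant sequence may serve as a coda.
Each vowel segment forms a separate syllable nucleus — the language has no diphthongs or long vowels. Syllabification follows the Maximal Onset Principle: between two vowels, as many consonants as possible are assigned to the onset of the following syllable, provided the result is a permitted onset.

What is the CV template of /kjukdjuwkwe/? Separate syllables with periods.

Nuclei (vowels): u, u, e → 3 syllables.
/u…u/ gap (V1→V2): /kdj/ — longest licit onset from the right is /dj/, leaving /k/ as coda.
/u…e/ gap (V2→V3): /wkw/ — longest licit onset from the right is /kw/, leaving /w/ as coda.
Syllabification: kjuk.djuw.kwe.
Mapping each syllable to C/V: /kjuk/ → CCVC, /djuw/ → CCVC, /kwe/ → CCV.

CCVC.CCVC.CCV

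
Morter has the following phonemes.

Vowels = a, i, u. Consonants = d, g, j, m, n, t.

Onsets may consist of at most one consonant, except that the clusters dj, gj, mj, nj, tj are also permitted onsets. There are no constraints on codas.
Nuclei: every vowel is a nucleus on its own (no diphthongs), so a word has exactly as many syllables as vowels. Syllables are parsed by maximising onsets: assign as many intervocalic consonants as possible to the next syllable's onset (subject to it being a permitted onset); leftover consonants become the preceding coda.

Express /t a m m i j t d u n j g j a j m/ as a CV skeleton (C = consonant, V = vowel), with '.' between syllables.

Nuclei (vowels): a, i, u, a → 4 syllables.
Between /a/ (V1) and /i/ (V2): /mm/; trying suffixes from longest down, /m/ is the first permitted one, so coda /m/ | onset /m/.
Between /i/ (V2) and /u/ (V3): /jtd/ splits as /jt/ + /d/ (/d/ is the longest suffix that is a licit onset).
Between /u/ (V3) and /a/ (V4): cluster /njgj/ — the longest permitted-onset suffix is /gj/; onset = /gj/, preceding coda = /nj/.
Result: tam.mijt.dunj.gjajm.
Mapping each syllable to C/V: /tam/ → CVC, /mijt/ → CVCC, /dunj/ → CVCC, /gjajm/ → CCVCC.

CVC.CVCC.CVCC.CCVCC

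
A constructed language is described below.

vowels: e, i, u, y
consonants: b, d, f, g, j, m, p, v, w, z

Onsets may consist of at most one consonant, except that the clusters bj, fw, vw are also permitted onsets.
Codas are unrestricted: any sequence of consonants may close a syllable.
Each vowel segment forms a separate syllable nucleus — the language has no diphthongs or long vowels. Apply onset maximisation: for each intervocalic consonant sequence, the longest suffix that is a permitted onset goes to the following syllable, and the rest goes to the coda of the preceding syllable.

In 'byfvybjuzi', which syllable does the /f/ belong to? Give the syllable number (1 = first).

1

Vowels present: y, y, u, i; each is a nucleus, giving 4 syllables.
/y…y/ gap (V1→V2): /fv/ — longest licit onset from the right is /v/, leaving /f/ as coda.
/y…u/ gap (V2→V3): /bj/ is a licit onset in full, so it all attaches to the next syllable.
/u…i/ gap (V3→V4): /z/ is a single consonant, so it becomes the next onset.
Syllabification: byf.vy.bju.zi.
The /f/ is in the coda of syllable 1 (/byf/).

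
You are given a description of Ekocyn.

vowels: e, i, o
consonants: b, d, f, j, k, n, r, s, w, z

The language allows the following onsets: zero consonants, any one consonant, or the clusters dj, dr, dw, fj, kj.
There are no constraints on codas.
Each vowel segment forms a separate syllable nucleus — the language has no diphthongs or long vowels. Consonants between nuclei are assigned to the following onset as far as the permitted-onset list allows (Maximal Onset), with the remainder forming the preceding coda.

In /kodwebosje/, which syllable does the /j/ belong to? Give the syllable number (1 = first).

Nuclei (vowels): o, e, o, e → 4 syllables.
V1 /o/ – V2 /e/: /dw/ — entire cluster is a permitted onset → onset /dw/, coda ∅.
V2 /e/ – V3 /o/: /b/ → onset of the next syllable (single consonants are always licit onsets).
V3 /o/ – V4 /e/: /sj/; trying suffixes from longest down, /j/ is the first permitted one, so coda /s/ | onset /j/.
So the parse is ko.dwe.bos.je.
The /j/ is in the onset of syllable 4 (/je/).

4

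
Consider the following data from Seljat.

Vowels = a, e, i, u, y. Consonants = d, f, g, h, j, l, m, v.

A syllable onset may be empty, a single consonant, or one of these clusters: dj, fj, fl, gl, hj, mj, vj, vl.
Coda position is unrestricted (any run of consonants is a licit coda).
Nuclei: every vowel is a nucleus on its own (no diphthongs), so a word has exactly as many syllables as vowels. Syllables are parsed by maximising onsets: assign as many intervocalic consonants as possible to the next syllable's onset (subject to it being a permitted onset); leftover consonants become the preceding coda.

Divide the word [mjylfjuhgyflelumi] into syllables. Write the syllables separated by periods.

Vowels present: y, u, y, e, u, i; each is a nucleus, giving 6 syllables.
Between /y/ (V1) and /u/ (V2): /lfj/ — longest licit onset from the right is /fj/, leaving /l/ as coda.
Between /u/ (V2) and /y/ (V3): /hg/ — longest licit onset from the right is /g/, leaving /h/ as coda.
Between /y/ (V3) and /e/ (V4): cluster /fl/ — /fl/ is itself a permitted onset, so the whole cluster goes right; preceding coda = ∅.
Between /e/ (V4) and /u/ (V5): /l/ is a single consonant, so it becomes the next onset.
Between /u/ (V5) and /i/ (V6): /m/ is a single consonant, so it becomes the next onset.

mjyl.fjuh.gy.fle.lu.mi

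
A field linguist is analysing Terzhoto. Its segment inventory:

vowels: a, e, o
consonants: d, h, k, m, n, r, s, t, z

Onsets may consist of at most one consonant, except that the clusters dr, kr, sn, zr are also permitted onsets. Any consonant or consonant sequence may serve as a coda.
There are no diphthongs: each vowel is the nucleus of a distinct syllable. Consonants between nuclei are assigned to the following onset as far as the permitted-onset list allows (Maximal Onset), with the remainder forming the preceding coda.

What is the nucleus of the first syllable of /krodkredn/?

o

The vowels are o, e — 2 nuclei, so 2 syllables.
The first nucleus (vowel 1 from the left) is /o/.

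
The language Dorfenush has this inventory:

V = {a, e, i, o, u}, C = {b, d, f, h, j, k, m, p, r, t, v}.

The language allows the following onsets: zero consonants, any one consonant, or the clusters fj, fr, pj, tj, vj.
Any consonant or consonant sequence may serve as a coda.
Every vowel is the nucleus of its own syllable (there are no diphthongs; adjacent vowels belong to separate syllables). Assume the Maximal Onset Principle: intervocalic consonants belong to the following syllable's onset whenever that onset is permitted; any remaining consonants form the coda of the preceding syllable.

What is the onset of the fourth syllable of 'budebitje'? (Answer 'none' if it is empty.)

Nuclei (vowels): u, e, i, e → 4 syllables.
/u…e/ gap (V1→V2): /d/ is a single consonant, so it becomes the next onset.
/e…i/ gap (V2→V3): just /b/ — single C goes to the following onset.
/i…e/ gap (V3→V4): cluster /tj/ — /tj/ is itself a permitted onset, so the whole cluster goes right; preceding coda = ∅.
So the parse is bu.de.bi.tje.
Syllable 4 is /tje/: onset /tj/, nucleus /e/, coda ∅.

tj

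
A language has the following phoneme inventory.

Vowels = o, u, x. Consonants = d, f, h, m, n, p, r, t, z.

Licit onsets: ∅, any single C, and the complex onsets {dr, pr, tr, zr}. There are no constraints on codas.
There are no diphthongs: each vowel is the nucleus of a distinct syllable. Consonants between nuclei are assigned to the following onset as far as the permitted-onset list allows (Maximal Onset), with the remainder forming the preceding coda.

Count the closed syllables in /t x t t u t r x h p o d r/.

Nuclei (vowels): x, u, x, o → 4 syllables.
σ1/σ2 boundary: /tt/; trying suffixes from longest down, /t/ is the first permitted one, so coda /t/ | onset /t/.
σ2/σ3 boundary: cluster /tr/ — /tr/ is itself a permitted onset, so the whole cluster goes right; preceding coda = ∅.
σ3/σ4 boundary: cluster /hp/ — the longest permitted-onset suffix is /p/; onset = /p/, preceding coda = /h/.
Syllabification: txt.tu.trxh.podr.
Classifying each syllable: /txt/ (closed), /tu/ (open), /trxh/ (closed), /podr/ (closed).
Closed syllables: 3.

3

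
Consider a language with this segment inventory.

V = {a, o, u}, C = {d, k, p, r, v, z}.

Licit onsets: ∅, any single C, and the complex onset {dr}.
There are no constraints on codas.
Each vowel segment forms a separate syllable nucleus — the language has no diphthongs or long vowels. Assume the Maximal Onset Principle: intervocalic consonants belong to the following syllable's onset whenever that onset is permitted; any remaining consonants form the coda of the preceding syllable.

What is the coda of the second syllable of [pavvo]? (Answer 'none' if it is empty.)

Nuclei (vowels): a, o → 2 syllables.
/a…o/ gap (V1→V2): /vv/ — longest licit onset from the right is /v/, leaving /v/ as coda.
So the parse is pav.vo.
Syllable 2 is /vo/: onset /v/, nucleus /o/, coda ∅.

none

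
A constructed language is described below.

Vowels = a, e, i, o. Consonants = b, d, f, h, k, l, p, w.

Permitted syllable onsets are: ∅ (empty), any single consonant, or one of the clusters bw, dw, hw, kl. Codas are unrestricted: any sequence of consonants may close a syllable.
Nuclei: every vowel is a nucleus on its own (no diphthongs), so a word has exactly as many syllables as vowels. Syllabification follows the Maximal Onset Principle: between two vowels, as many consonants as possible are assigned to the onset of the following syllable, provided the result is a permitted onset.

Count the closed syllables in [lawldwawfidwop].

3

The vowels are a, a, i, o — 4 nuclei, so 4 syllables.
σ1/σ2 boundary: /wldw/; trying suffixes from longest down, /dw/ is the first permitted one, so coda /wl/ | onset /dw/.
σ2/σ3 boundary: /wf/; trying suffixes from longest down, /f/ is the first permitted one, so coda /w/ | onset /f/.
σ3/σ4 boundary: /dw/ — entire cluster is a permitted onset → onset /dw/, coda ∅.
So the parse is lawl.dwaw.fi.dwop.
Classifying each syllable: /lawl/ (closed), /dwaw/ (closed), /fi/ (open), /dwop/ (closed).
Closed syllables: 3.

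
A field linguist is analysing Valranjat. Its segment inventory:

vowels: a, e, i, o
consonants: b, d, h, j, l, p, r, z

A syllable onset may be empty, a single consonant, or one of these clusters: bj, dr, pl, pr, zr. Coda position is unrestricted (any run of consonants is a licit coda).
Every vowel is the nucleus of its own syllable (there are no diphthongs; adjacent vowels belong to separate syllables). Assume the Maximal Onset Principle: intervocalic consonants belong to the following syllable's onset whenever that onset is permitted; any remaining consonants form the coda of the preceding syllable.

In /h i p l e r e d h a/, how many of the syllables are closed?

Vowels present: i, e, e, a; each is a nucleus, giving 4 syllables.
/i…e/ gap (V1→V2): /pl/ — entire cluster is a permitted onset → onset /pl/, coda ∅.
/e…e/ gap (V2→V3): /r/ → onset of the next syllable (single consonants are always licit onsets).
/e…a/ gap (V3→V4): cluster /dh/ — the longest permitted-onset suffix is /h/; onset = /h/, preceding coda = /d/.
Syllabification: hi.ple.red.ha.
Classifying each syllable: /hi/ (open), /ple/ (open), /red/ (closed), /ha/ (open).
Closed syllables: 1.

1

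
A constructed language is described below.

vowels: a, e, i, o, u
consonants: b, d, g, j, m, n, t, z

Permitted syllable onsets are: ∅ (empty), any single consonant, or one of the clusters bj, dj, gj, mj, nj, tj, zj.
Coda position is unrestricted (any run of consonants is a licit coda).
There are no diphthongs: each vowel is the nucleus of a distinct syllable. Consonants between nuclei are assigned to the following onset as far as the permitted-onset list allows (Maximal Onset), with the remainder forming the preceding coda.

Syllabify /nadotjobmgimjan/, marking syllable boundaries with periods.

na.do.tjobm.gi.mjan

The vowels are a, o, o, i, a — 5 nuclei, so 5 syllables.
Between /a/ (V1) and /o/ (V2): /d/ is a single consonant, so it becomes the next onset.
Between /o/ (V2) and /o/ (V3): cluster /tj/ — /tj/ is itself a permitted onset, so the whole cluster goes right; preceding coda = ∅.
Between /o/ (V3) and /i/ (V4): /bmg/; trying suffixes from longest down, /g/ is the first permitted one, so coda /bm/ | onset /g/.
Between /i/ (V4) and /a/ (V5): /mj/ is a licit onset in full, so it all attaches to the next syllable.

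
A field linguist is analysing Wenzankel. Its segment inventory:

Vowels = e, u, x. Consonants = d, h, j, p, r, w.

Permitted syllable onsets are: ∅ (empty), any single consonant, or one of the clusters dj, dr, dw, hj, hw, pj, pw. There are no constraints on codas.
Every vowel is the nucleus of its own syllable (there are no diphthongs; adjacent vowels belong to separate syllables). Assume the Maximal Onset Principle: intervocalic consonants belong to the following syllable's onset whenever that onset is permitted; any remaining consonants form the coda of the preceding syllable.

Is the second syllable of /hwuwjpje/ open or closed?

open

Nuclei (vowels): u, e → 2 syllables.
σ1/σ2 boundary: cluster /wjpj/ — the longest permitted-onset suffix is /pj/; onset = /pj/, preceding coda = /wj/.
Syllabification: hwuwj.pje.
Syllable 2 is /pje/; it ends in its nucleus with no coda, so it is open.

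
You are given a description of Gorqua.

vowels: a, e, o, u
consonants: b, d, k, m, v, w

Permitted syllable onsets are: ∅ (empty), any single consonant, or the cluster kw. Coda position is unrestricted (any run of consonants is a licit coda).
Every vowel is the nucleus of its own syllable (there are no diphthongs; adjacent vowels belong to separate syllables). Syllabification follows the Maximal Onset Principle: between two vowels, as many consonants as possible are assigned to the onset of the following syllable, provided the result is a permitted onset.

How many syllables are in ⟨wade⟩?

Vowels present: a, e; each is a nucleus, giving 2 syllables.

2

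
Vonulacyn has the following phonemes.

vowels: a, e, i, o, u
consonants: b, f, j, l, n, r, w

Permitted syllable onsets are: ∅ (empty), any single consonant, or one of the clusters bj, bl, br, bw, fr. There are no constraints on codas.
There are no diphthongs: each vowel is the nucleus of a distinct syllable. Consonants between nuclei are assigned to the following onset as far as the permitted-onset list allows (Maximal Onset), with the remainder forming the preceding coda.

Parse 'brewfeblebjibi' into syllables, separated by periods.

Nuclei (vowels): e, e, e, i, i → 5 syllables.
/e…e/ gap (V1→V2): /wf/ — longest licit onset from the right is /f/, leaving /w/ as coda.
/e…e/ gap (V2→V3): cluster /bl/ — /bl/ is itself a permitted onset, so the whole cluster goes right; preceding coda = ∅.
/e…i/ gap (V3→V4): /bj/ is a licit onset in full, so it all attaches to the next syllable.
/i…i/ gap (V4→V5): /b/ is a single consonant, so it becomes the next onset.

brew.fe.ble.bji.bi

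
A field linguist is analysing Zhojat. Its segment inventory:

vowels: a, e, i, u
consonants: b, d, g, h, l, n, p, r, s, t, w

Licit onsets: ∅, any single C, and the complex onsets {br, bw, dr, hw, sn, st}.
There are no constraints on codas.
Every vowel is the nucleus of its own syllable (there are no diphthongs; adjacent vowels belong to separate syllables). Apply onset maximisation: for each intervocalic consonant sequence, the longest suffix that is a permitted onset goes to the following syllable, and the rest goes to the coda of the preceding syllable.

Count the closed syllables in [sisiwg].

1

Vowels present: i, i; each is a nucleus, giving 2 syllables.
/i…i/ gap (V1→V2): /s/ → onset of the next syllable (single consonants are always licit onsets).
Syllabification: si.siwg.
Classifying each syllable: /si/ (open), /siwg/ (closed).
Closed syllables: 1.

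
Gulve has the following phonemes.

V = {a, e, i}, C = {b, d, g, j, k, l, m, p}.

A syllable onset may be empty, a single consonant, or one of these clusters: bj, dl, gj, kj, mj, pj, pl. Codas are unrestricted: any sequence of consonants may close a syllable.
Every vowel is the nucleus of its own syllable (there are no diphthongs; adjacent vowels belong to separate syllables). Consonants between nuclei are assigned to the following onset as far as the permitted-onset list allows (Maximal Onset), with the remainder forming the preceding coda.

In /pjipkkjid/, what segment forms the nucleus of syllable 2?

i

Vowels present: i, i; each is a nucleus, giving 2 syllables.
The second nucleus (vowel 2 from the left) is /i/.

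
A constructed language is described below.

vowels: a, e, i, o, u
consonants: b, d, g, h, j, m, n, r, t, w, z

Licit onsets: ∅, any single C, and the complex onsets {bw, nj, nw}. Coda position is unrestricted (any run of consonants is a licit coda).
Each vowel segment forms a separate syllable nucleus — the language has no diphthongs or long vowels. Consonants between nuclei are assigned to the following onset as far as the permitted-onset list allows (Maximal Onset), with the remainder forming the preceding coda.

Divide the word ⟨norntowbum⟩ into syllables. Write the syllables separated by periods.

norn.tow.bum

Nuclei (vowels): o, o, u → 3 syllables.
/o…o/ gap (V1→V2): /rnt/ — longest licit onset from the right is /t/, leaving /rn/ as coda.
/o…u/ gap (V2→V3): /wb/ splits as /w/ + /b/ (/b/ is the longest suffix that is a licit onset).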